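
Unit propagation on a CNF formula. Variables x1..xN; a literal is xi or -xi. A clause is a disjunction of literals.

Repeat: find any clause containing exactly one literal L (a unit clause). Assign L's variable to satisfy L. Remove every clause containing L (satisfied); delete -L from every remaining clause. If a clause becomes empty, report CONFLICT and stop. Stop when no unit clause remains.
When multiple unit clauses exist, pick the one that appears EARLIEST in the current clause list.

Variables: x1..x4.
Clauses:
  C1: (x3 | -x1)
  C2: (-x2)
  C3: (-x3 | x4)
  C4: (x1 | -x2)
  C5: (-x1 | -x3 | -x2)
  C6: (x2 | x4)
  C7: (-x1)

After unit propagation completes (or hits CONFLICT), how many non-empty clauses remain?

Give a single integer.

Answer: 0

Derivation:
unit clause [-2] forces x2=F; simplify:
  drop 2 from [2, 4] -> [4]
  satisfied 3 clause(s); 4 remain; assigned so far: [2]
unit clause [4] forces x4=T; simplify:
  satisfied 2 clause(s); 2 remain; assigned so far: [2, 4]
unit clause [-1] forces x1=F; simplify:
  satisfied 2 clause(s); 0 remain; assigned so far: [1, 2, 4]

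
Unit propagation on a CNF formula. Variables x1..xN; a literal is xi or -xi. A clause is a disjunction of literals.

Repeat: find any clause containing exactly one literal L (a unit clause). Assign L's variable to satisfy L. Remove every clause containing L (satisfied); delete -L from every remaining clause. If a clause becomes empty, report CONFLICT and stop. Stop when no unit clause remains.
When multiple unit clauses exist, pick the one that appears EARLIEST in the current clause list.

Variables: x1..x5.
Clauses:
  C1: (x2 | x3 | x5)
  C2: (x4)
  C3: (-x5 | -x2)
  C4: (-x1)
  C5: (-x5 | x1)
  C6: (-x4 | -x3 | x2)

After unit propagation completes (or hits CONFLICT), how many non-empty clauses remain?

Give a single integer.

unit clause [4] forces x4=T; simplify:
  drop -4 from [-4, -3, 2] -> [-3, 2]
  satisfied 1 clause(s); 5 remain; assigned so far: [4]
unit clause [-1] forces x1=F; simplify:
  drop 1 from [-5, 1] -> [-5]
  satisfied 1 clause(s); 4 remain; assigned so far: [1, 4]
unit clause [-5] forces x5=F; simplify:
  drop 5 from [2, 3, 5] -> [2, 3]
  satisfied 2 clause(s); 2 remain; assigned so far: [1, 4, 5]

Answer: 2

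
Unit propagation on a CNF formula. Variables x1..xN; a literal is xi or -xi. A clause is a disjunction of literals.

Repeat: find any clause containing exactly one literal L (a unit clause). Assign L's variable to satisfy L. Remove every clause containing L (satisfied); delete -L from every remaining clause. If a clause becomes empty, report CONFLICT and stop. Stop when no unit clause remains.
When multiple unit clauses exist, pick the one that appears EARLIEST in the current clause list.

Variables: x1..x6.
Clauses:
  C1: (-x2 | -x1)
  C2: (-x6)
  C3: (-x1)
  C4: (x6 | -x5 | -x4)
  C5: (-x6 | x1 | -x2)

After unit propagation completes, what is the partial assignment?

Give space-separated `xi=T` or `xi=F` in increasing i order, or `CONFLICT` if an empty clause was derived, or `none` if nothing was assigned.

unit clause [-6] forces x6=F; simplify:
  drop 6 from [6, -5, -4] -> [-5, -4]
  satisfied 2 clause(s); 3 remain; assigned so far: [6]
unit clause [-1] forces x1=F; simplify:
  satisfied 2 clause(s); 1 remain; assigned so far: [1, 6]

Answer: x1=F x6=F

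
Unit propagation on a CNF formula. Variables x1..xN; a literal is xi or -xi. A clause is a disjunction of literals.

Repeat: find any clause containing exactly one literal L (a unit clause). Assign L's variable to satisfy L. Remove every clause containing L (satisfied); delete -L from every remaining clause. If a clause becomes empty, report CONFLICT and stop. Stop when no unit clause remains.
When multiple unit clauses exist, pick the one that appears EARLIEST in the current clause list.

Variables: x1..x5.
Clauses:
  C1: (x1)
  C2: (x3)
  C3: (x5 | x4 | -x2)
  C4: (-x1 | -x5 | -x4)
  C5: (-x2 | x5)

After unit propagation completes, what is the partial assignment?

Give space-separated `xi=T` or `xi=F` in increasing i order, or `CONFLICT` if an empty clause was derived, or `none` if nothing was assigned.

Answer: x1=T x3=T

Derivation:
unit clause [1] forces x1=T; simplify:
  drop -1 from [-1, -5, -4] -> [-5, -4]
  satisfied 1 clause(s); 4 remain; assigned so far: [1]
unit clause [3] forces x3=T; simplify:
  satisfied 1 clause(s); 3 remain; assigned so far: [1, 3]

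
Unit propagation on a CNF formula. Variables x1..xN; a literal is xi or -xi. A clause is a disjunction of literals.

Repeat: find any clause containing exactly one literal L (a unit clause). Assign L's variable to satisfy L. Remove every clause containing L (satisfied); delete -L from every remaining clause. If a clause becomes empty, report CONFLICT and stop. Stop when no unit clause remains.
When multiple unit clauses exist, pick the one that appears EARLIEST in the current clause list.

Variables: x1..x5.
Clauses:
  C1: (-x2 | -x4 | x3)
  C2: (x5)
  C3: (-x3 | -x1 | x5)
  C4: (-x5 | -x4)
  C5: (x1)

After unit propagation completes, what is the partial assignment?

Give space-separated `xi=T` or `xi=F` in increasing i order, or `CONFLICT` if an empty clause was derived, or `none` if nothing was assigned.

Answer: x1=T x4=F x5=T

Derivation:
unit clause [5] forces x5=T; simplify:
  drop -5 from [-5, -4] -> [-4]
  satisfied 2 clause(s); 3 remain; assigned so far: [5]
unit clause [-4] forces x4=F; simplify:
  satisfied 2 clause(s); 1 remain; assigned so far: [4, 5]
unit clause [1] forces x1=T; simplify:
  satisfied 1 clause(s); 0 remain; assigned so far: [1, 4, 5]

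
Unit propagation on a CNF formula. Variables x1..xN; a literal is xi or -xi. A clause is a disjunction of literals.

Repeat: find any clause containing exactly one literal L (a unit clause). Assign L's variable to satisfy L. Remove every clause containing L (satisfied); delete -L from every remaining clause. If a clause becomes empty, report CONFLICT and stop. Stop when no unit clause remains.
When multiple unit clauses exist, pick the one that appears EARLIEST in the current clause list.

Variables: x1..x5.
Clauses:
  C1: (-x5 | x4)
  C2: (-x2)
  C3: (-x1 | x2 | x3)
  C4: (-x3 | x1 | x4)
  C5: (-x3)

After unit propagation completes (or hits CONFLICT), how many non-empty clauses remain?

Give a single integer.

unit clause [-2] forces x2=F; simplify:
  drop 2 from [-1, 2, 3] -> [-1, 3]
  satisfied 1 clause(s); 4 remain; assigned so far: [2]
unit clause [-3] forces x3=F; simplify:
  drop 3 from [-1, 3] -> [-1]
  satisfied 2 clause(s); 2 remain; assigned so far: [2, 3]
unit clause [-1] forces x1=F; simplify:
  satisfied 1 clause(s); 1 remain; assigned so far: [1, 2, 3]

Answer: 1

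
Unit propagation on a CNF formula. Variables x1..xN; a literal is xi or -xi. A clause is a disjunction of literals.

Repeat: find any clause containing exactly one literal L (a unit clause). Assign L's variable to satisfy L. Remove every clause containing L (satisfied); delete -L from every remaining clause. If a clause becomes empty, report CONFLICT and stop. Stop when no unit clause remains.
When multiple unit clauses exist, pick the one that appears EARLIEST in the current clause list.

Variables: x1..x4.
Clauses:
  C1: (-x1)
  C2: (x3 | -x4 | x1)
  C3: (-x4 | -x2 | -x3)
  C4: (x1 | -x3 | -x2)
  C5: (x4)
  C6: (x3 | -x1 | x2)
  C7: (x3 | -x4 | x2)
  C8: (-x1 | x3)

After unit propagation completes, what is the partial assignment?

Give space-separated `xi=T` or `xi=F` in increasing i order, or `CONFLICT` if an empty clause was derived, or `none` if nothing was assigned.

Answer: x1=F x2=F x3=T x4=T

Derivation:
unit clause [-1] forces x1=F; simplify:
  drop 1 from [3, -4, 1] -> [3, -4]
  drop 1 from [1, -3, -2] -> [-3, -2]
  satisfied 3 clause(s); 5 remain; assigned so far: [1]
unit clause [4] forces x4=T; simplify:
  drop -4 from [3, -4] -> [3]
  drop -4 from [-4, -2, -3] -> [-2, -3]
  drop -4 from [3, -4, 2] -> [3, 2]
  satisfied 1 clause(s); 4 remain; assigned so far: [1, 4]
unit clause [3] forces x3=T; simplify:
  drop -3 from [-2, -3] -> [-2]
  drop -3 from [-3, -2] -> [-2]
  satisfied 2 clause(s); 2 remain; assigned so far: [1, 3, 4]
unit clause [-2] forces x2=F; simplify:
  satisfied 2 clause(s); 0 remain; assigned so far: [1, 2, 3, 4]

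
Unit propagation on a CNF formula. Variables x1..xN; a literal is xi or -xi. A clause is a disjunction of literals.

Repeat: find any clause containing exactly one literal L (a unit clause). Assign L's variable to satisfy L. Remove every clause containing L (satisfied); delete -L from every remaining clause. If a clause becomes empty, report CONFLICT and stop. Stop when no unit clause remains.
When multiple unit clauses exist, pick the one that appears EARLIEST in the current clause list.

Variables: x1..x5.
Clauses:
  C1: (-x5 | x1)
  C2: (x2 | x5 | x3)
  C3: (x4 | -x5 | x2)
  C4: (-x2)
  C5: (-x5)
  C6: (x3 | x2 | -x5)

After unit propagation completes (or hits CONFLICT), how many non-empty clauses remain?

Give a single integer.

unit clause [-2] forces x2=F; simplify:
  drop 2 from [2, 5, 3] -> [5, 3]
  drop 2 from [4, -5, 2] -> [4, -5]
  drop 2 from [3, 2, -5] -> [3, -5]
  satisfied 1 clause(s); 5 remain; assigned so far: [2]
unit clause [-5] forces x5=F; simplify:
  drop 5 from [5, 3] -> [3]
  satisfied 4 clause(s); 1 remain; assigned so far: [2, 5]
unit clause [3] forces x3=T; simplify:
  satisfied 1 clause(s); 0 remain; assigned so far: [2, 3, 5]

Answer: 0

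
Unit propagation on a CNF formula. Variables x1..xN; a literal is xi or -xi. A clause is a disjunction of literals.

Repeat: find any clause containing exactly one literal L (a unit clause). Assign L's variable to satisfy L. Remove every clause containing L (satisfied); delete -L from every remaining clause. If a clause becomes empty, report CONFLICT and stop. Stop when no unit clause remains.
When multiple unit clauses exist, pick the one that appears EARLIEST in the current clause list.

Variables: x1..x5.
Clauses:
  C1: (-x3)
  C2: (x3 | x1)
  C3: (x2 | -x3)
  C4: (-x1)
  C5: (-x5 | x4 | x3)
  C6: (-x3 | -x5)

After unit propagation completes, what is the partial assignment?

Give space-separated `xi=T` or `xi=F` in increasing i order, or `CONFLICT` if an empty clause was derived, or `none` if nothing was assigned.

Answer: CONFLICT

Derivation:
unit clause [-3] forces x3=F; simplify:
  drop 3 from [3, 1] -> [1]
  drop 3 from [-5, 4, 3] -> [-5, 4]
  satisfied 3 clause(s); 3 remain; assigned so far: [3]
unit clause [1] forces x1=T; simplify:
  drop -1 from [-1] -> [] (empty!)
  satisfied 1 clause(s); 2 remain; assigned so far: [1, 3]
CONFLICT (empty clause)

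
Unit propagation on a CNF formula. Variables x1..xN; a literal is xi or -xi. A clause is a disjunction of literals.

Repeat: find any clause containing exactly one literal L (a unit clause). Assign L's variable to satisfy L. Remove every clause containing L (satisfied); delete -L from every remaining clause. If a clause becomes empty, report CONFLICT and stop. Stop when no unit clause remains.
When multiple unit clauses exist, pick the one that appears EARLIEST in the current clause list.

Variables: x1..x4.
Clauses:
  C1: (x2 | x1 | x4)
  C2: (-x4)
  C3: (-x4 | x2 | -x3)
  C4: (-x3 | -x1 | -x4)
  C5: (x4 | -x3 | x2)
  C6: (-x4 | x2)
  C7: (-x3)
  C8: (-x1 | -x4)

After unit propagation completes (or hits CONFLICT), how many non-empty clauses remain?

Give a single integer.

unit clause [-4] forces x4=F; simplify:
  drop 4 from [2, 1, 4] -> [2, 1]
  drop 4 from [4, -3, 2] -> [-3, 2]
  satisfied 5 clause(s); 3 remain; assigned so far: [4]
unit clause [-3] forces x3=F; simplify:
  satisfied 2 clause(s); 1 remain; assigned so far: [3, 4]

Answer: 1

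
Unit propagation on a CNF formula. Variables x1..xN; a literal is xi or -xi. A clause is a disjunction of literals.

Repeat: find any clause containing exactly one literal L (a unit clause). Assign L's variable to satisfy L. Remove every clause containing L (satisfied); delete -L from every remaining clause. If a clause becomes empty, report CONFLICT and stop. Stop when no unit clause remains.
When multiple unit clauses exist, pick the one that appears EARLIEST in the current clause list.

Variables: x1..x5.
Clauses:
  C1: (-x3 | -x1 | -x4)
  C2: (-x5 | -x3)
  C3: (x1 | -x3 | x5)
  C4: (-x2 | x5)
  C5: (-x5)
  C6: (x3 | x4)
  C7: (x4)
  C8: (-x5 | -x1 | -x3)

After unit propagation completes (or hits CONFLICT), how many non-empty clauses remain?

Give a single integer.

unit clause [-5] forces x5=F; simplify:
  drop 5 from [1, -3, 5] -> [1, -3]
  drop 5 from [-2, 5] -> [-2]
  satisfied 3 clause(s); 5 remain; assigned so far: [5]
unit clause [-2] forces x2=F; simplify:
  satisfied 1 clause(s); 4 remain; assigned so far: [2, 5]
unit clause [4] forces x4=T; simplify:
  drop -4 from [-3, -1, -4] -> [-3, -1]
  satisfied 2 clause(s); 2 remain; assigned so far: [2, 4, 5]

Answer: 2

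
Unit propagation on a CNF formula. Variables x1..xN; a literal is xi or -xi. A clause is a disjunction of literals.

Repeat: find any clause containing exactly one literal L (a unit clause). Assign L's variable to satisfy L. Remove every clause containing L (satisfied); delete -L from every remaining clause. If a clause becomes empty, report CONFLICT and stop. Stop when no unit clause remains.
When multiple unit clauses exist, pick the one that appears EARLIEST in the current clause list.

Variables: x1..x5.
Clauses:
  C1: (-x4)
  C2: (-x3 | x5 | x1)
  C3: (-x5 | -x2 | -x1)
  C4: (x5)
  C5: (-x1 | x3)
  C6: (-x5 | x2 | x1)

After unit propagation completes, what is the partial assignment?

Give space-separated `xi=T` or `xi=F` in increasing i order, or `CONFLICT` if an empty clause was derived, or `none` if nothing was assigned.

Answer: x4=F x5=T

Derivation:
unit clause [-4] forces x4=F; simplify:
  satisfied 1 clause(s); 5 remain; assigned so far: [4]
unit clause [5] forces x5=T; simplify:
  drop -5 from [-5, -2, -1] -> [-2, -1]
  drop -5 from [-5, 2, 1] -> [2, 1]
  satisfied 2 clause(s); 3 remain; assigned so far: [4, 5]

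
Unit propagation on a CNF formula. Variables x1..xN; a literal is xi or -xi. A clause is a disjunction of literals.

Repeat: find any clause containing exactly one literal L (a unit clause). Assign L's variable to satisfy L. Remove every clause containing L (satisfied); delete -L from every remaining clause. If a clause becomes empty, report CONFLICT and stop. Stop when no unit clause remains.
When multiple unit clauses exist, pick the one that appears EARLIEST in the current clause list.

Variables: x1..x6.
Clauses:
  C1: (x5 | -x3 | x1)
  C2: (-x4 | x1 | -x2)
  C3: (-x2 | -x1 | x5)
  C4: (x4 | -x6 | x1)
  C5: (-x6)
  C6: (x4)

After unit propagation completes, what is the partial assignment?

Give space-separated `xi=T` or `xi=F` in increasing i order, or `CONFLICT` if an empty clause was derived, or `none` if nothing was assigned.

Answer: x4=T x6=F

Derivation:
unit clause [-6] forces x6=F; simplify:
  satisfied 2 clause(s); 4 remain; assigned so far: [6]
unit clause [4] forces x4=T; simplify:
  drop -4 from [-4, 1, -2] -> [1, -2]
  satisfied 1 clause(s); 3 remain; assigned so far: [4, 6]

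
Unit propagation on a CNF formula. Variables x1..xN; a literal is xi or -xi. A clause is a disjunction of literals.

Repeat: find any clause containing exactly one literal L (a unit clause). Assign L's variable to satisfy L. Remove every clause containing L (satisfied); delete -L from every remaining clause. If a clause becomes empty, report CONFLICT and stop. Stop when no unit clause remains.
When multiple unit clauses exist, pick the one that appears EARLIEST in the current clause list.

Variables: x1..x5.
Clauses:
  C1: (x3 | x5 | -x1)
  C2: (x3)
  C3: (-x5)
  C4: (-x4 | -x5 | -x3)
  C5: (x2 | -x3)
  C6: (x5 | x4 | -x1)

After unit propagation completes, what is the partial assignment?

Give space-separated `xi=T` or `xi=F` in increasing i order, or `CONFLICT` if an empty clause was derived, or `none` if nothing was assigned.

unit clause [3] forces x3=T; simplify:
  drop -3 from [-4, -5, -3] -> [-4, -5]
  drop -3 from [2, -3] -> [2]
  satisfied 2 clause(s); 4 remain; assigned so far: [3]
unit clause [-5] forces x5=F; simplify:
  drop 5 from [5, 4, -1] -> [4, -1]
  satisfied 2 clause(s); 2 remain; assigned so far: [3, 5]
unit clause [2] forces x2=T; simplify:
  satisfied 1 clause(s); 1 remain; assigned so far: [2, 3, 5]

Answer: x2=T x3=T x5=F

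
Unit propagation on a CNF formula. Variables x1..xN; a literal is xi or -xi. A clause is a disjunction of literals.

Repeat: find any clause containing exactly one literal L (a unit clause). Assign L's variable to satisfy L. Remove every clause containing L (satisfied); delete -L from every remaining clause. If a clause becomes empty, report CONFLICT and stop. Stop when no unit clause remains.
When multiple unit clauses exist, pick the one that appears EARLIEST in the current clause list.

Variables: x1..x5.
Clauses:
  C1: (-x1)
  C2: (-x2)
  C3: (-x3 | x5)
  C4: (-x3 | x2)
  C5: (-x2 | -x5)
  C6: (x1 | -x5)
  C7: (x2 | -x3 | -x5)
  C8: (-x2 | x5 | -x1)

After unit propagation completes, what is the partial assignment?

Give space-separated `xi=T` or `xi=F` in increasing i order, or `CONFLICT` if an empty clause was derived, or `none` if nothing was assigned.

Answer: x1=F x2=F x3=F x5=F

Derivation:
unit clause [-1] forces x1=F; simplify:
  drop 1 from [1, -5] -> [-5]
  satisfied 2 clause(s); 6 remain; assigned so far: [1]
unit clause [-2] forces x2=F; simplify:
  drop 2 from [-3, 2] -> [-3]
  drop 2 from [2, -3, -5] -> [-3, -5]
  satisfied 2 clause(s); 4 remain; assigned so far: [1, 2]
unit clause [-3] forces x3=F; simplify:
  satisfied 3 clause(s); 1 remain; assigned so far: [1, 2, 3]
unit clause [-5] forces x5=F; simplify:
  satisfied 1 clause(s); 0 remain; assigned so far: [1, 2, 3, 5]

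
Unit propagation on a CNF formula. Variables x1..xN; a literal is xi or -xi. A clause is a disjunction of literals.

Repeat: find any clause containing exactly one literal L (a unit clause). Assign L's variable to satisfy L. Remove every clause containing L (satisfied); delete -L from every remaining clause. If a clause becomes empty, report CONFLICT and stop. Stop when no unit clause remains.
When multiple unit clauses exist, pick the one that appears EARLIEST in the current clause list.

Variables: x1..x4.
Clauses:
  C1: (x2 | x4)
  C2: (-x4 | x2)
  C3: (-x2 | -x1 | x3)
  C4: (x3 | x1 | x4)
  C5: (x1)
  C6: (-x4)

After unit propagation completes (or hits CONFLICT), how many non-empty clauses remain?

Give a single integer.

Answer: 0

Derivation:
unit clause [1] forces x1=T; simplify:
  drop -1 from [-2, -1, 3] -> [-2, 3]
  satisfied 2 clause(s); 4 remain; assigned so far: [1]
unit clause [-4] forces x4=F; simplify:
  drop 4 from [2, 4] -> [2]
  satisfied 2 clause(s); 2 remain; assigned so far: [1, 4]
unit clause [2] forces x2=T; simplify:
  drop -2 from [-2, 3] -> [3]
  satisfied 1 clause(s); 1 remain; assigned so far: [1, 2, 4]
unit clause [3] forces x3=T; simplify:
  satisfied 1 clause(s); 0 remain; assigned so far: [1, 2, 3, 4]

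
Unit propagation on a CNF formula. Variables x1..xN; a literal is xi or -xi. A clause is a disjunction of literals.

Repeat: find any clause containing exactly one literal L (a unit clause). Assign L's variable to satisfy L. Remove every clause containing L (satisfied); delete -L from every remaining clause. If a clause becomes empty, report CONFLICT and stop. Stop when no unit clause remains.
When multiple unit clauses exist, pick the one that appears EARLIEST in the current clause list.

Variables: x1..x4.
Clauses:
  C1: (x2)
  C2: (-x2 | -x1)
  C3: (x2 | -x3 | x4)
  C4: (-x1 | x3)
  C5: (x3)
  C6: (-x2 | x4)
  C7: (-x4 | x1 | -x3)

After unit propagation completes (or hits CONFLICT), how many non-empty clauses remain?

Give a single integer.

unit clause [2] forces x2=T; simplify:
  drop -2 from [-2, -1] -> [-1]
  drop -2 from [-2, 4] -> [4]
  satisfied 2 clause(s); 5 remain; assigned so far: [2]
unit clause [-1] forces x1=F; simplify:
  drop 1 from [-4, 1, -3] -> [-4, -3]
  satisfied 2 clause(s); 3 remain; assigned so far: [1, 2]
unit clause [3] forces x3=T; simplify:
  drop -3 from [-4, -3] -> [-4]
  satisfied 1 clause(s); 2 remain; assigned so far: [1, 2, 3]
unit clause [4] forces x4=T; simplify:
  drop -4 from [-4] -> [] (empty!)
  satisfied 1 clause(s); 1 remain; assigned so far: [1, 2, 3, 4]
CONFLICT (empty clause)

Answer: 0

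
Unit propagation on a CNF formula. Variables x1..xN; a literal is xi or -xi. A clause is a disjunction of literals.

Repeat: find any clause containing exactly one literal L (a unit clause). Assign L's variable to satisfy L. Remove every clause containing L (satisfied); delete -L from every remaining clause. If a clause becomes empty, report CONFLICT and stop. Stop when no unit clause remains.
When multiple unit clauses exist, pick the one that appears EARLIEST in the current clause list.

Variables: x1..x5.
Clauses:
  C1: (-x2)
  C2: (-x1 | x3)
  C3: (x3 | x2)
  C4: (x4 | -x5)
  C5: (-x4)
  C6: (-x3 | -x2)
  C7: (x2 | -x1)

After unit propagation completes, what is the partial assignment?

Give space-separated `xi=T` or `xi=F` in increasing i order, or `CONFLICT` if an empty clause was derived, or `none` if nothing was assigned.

unit clause [-2] forces x2=F; simplify:
  drop 2 from [3, 2] -> [3]
  drop 2 from [2, -1] -> [-1]
  satisfied 2 clause(s); 5 remain; assigned so far: [2]
unit clause [3] forces x3=T; simplify:
  satisfied 2 clause(s); 3 remain; assigned so far: [2, 3]
unit clause [-4] forces x4=F; simplify:
  drop 4 from [4, -5] -> [-5]
  satisfied 1 clause(s); 2 remain; assigned so far: [2, 3, 4]
unit clause [-5] forces x5=F; simplify:
  satisfied 1 clause(s); 1 remain; assigned so far: [2, 3, 4, 5]
unit clause [-1] forces x1=F; simplify:
  satisfied 1 clause(s); 0 remain; assigned so far: [1, 2, 3, 4, 5]

Answer: x1=F x2=F x3=T x4=F x5=F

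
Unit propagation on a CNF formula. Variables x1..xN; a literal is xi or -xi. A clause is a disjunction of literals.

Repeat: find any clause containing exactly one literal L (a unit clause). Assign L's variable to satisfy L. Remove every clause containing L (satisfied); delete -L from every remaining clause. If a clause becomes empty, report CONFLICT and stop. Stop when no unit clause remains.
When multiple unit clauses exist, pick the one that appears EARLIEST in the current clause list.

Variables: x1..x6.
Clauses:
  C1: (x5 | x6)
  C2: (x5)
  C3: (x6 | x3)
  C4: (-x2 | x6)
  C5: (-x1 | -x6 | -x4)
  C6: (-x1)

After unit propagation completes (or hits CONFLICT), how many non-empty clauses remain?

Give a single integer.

unit clause [5] forces x5=T; simplify:
  satisfied 2 clause(s); 4 remain; assigned so far: [5]
unit clause [-1] forces x1=F; simplify:
  satisfied 2 clause(s); 2 remain; assigned so far: [1, 5]

Answer: 2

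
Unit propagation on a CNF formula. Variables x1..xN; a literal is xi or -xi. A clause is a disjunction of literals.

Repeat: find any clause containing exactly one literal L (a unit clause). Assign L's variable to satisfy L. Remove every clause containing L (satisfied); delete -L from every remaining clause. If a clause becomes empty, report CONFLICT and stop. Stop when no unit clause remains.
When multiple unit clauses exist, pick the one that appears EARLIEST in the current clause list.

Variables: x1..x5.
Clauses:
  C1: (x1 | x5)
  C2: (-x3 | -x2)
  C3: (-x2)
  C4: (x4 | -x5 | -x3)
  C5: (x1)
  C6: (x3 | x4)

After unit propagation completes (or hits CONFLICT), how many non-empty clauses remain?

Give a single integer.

unit clause [-2] forces x2=F; simplify:
  satisfied 2 clause(s); 4 remain; assigned so far: [2]
unit clause [1] forces x1=T; simplify:
  satisfied 2 clause(s); 2 remain; assigned so far: [1, 2]

Answer: 2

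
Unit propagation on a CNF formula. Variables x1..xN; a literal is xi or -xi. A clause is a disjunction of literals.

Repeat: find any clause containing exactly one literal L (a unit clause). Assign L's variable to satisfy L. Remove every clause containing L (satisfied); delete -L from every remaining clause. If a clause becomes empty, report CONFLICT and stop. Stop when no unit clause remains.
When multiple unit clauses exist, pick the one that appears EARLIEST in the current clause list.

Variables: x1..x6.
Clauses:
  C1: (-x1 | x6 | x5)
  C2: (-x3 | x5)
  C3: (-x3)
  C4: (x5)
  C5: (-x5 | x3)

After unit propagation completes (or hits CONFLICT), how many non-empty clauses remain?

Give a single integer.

unit clause [-3] forces x3=F; simplify:
  drop 3 from [-5, 3] -> [-5]
  satisfied 2 clause(s); 3 remain; assigned so far: [3]
unit clause [5] forces x5=T; simplify:
  drop -5 from [-5] -> [] (empty!)
  satisfied 2 clause(s); 1 remain; assigned so far: [3, 5]
CONFLICT (empty clause)

Answer: 0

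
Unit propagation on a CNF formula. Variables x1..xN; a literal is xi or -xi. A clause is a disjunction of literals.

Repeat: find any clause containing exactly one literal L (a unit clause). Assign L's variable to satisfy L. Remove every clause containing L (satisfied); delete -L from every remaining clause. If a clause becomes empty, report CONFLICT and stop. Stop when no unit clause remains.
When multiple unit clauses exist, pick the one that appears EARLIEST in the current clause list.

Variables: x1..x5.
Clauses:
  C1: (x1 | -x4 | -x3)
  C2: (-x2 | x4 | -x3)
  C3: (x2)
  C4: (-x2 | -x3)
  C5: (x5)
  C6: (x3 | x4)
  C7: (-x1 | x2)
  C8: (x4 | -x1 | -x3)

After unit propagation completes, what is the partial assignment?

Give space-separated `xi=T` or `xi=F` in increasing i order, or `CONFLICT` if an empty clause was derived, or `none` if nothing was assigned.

Answer: x2=T x3=F x4=T x5=T

Derivation:
unit clause [2] forces x2=T; simplify:
  drop -2 from [-2, 4, -3] -> [4, -3]
  drop -2 from [-2, -3] -> [-3]
  satisfied 2 clause(s); 6 remain; assigned so far: [2]
unit clause [-3] forces x3=F; simplify:
  drop 3 from [3, 4] -> [4]
  satisfied 4 clause(s); 2 remain; assigned so far: [2, 3]
unit clause [5] forces x5=T; simplify:
  satisfied 1 clause(s); 1 remain; assigned so far: [2, 3, 5]
unit clause [4] forces x4=T; simplify:
  satisfied 1 clause(s); 0 remain; assigned so far: [2, 3, 4, 5]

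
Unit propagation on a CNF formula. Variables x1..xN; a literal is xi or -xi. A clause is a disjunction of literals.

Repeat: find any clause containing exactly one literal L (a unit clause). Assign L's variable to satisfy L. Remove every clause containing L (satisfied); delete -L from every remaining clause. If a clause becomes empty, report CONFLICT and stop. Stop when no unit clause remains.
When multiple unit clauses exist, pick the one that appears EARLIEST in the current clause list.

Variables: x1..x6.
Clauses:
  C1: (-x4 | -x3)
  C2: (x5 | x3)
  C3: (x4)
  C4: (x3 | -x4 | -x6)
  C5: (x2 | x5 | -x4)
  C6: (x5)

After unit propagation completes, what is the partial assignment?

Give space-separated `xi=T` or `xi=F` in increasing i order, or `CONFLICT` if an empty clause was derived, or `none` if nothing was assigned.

Answer: x3=F x4=T x5=T x6=F

Derivation:
unit clause [4] forces x4=T; simplify:
  drop -4 from [-4, -3] -> [-3]
  drop -4 from [3, -4, -6] -> [3, -6]
  drop -4 from [2, 5, -4] -> [2, 5]
  satisfied 1 clause(s); 5 remain; assigned so far: [4]
unit clause [-3] forces x3=F; simplify:
  drop 3 from [5, 3] -> [5]
  drop 3 from [3, -6] -> [-6]
  satisfied 1 clause(s); 4 remain; assigned so far: [3, 4]
unit clause [5] forces x5=T; simplify:
  satisfied 3 clause(s); 1 remain; assigned so far: [3, 4, 5]
unit clause [-6] forces x6=F; simplify:
  satisfied 1 clause(s); 0 remain; assigned so far: [3, 4, 5, 6]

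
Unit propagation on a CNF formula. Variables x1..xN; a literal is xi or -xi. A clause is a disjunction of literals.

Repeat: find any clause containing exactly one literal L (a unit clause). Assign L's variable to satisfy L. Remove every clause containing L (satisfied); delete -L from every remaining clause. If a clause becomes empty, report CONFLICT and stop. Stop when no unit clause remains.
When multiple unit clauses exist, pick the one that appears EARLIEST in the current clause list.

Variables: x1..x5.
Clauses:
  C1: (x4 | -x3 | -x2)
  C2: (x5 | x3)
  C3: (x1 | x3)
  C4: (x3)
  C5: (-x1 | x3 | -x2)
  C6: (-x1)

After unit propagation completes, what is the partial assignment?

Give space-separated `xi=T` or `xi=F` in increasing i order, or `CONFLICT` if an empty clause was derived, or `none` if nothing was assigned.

Answer: x1=F x3=T

Derivation:
unit clause [3] forces x3=T; simplify:
  drop -3 from [4, -3, -2] -> [4, -2]
  satisfied 4 clause(s); 2 remain; assigned so far: [3]
unit clause [-1] forces x1=F; simplify:
  satisfied 1 clause(s); 1 remain; assigned so far: [1, 3]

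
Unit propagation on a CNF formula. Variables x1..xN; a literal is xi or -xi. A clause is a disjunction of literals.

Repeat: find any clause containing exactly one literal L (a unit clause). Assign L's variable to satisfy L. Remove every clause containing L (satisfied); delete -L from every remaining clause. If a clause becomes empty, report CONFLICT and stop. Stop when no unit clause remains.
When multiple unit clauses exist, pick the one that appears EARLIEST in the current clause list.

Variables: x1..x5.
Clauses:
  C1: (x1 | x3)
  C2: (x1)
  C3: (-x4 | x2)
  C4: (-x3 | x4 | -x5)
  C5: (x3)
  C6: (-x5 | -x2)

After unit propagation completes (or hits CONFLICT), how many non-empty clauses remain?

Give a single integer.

unit clause [1] forces x1=T; simplify:
  satisfied 2 clause(s); 4 remain; assigned so far: [1]
unit clause [3] forces x3=T; simplify:
  drop -3 from [-3, 4, -5] -> [4, -5]
  satisfied 1 clause(s); 3 remain; assigned so far: [1, 3]

Answer: 3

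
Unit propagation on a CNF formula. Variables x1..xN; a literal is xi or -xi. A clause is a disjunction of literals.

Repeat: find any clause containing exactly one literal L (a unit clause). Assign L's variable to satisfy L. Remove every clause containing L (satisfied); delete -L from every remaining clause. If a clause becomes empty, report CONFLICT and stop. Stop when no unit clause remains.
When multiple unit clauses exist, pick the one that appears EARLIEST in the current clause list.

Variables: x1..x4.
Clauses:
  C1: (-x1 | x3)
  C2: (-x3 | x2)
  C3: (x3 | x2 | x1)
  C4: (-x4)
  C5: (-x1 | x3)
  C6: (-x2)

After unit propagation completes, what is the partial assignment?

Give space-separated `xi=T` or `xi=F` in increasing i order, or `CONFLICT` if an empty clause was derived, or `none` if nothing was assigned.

Answer: CONFLICT

Derivation:
unit clause [-4] forces x4=F; simplify:
  satisfied 1 clause(s); 5 remain; assigned so far: [4]
unit clause [-2] forces x2=F; simplify:
  drop 2 from [-3, 2] -> [-3]
  drop 2 from [3, 2, 1] -> [3, 1]
  satisfied 1 clause(s); 4 remain; assigned so far: [2, 4]
unit clause [-3] forces x3=F; simplify:
  drop 3 from [-1, 3] -> [-1]
  drop 3 from [3, 1] -> [1]
  drop 3 from [-1, 3] -> [-1]
  satisfied 1 clause(s); 3 remain; assigned so far: [2, 3, 4]
unit clause [-1] forces x1=F; simplify:
  drop 1 from [1] -> [] (empty!)
  satisfied 2 clause(s); 1 remain; assigned so far: [1, 2, 3, 4]
CONFLICT (empty clause)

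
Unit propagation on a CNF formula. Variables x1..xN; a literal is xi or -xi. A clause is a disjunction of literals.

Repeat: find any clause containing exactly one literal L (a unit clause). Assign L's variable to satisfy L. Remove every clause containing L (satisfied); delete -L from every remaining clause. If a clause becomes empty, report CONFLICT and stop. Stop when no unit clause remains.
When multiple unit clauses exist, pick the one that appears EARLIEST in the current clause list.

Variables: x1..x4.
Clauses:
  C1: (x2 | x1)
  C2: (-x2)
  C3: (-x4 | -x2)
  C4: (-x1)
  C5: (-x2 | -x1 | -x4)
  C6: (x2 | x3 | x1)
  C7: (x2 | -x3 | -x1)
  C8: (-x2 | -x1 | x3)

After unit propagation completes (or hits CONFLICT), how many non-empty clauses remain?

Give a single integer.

Answer: 1

Derivation:
unit clause [-2] forces x2=F; simplify:
  drop 2 from [2, 1] -> [1]
  drop 2 from [2, 3, 1] -> [3, 1]
  drop 2 from [2, -3, -1] -> [-3, -1]
  satisfied 4 clause(s); 4 remain; assigned so far: [2]
unit clause [1] forces x1=T; simplify:
  drop -1 from [-1] -> [] (empty!)
  drop -1 from [-3, -1] -> [-3]
  satisfied 2 clause(s); 2 remain; assigned so far: [1, 2]
CONFLICT (empty clause)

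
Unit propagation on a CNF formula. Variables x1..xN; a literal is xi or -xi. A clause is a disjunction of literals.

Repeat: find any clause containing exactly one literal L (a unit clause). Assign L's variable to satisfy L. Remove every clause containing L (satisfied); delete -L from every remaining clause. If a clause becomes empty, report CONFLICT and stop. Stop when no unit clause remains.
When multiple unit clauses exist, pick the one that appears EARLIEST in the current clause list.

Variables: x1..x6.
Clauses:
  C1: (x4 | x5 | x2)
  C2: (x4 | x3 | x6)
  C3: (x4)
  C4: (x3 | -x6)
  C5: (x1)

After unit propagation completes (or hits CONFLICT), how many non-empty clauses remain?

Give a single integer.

Answer: 1

Derivation:
unit clause [4] forces x4=T; simplify:
  satisfied 3 clause(s); 2 remain; assigned so far: [4]
unit clause [1] forces x1=T; simplify:
  satisfied 1 clause(s); 1 remain; assigned so far: [1, 4]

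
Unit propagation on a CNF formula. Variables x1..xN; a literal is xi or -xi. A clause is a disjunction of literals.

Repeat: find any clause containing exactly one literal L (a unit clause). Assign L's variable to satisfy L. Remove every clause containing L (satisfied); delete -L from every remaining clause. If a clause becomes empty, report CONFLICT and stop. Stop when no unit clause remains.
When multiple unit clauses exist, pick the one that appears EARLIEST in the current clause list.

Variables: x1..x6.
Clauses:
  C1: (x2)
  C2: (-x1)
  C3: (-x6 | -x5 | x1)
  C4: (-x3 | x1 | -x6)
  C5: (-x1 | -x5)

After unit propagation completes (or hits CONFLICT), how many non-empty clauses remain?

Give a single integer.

unit clause [2] forces x2=T; simplify:
  satisfied 1 clause(s); 4 remain; assigned so far: [2]
unit clause [-1] forces x1=F; simplify:
  drop 1 from [-6, -5, 1] -> [-6, -5]
  drop 1 from [-3, 1, -6] -> [-3, -6]
  satisfied 2 clause(s); 2 remain; assigned so far: [1, 2]

Answer: 2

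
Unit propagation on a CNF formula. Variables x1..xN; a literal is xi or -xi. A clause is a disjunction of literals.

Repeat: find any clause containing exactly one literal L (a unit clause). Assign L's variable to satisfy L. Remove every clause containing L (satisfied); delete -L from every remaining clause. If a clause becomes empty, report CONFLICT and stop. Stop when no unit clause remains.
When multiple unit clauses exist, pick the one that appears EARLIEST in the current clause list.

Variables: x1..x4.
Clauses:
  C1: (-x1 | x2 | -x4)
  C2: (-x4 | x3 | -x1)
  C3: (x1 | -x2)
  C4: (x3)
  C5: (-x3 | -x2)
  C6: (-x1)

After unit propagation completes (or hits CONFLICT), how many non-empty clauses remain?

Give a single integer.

unit clause [3] forces x3=T; simplify:
  drop -3 from [-3, -2] -> [-2]
  satisfied 2 clause(s); 4 remain; assigned so far: [3]
unit clause [-2] forces x2=F; simplify:
  drop 2 from [-1, 2, -4] -> [-1, -4]
  satisfied 2 clause(s); 2 remain; assigned so far: [2, 3]
unit clause [-1] forces x1=F; simplify:
  satisfied 2 clause(s); 0 remain; assigned so far: [1, 2, 3]

Answer: 0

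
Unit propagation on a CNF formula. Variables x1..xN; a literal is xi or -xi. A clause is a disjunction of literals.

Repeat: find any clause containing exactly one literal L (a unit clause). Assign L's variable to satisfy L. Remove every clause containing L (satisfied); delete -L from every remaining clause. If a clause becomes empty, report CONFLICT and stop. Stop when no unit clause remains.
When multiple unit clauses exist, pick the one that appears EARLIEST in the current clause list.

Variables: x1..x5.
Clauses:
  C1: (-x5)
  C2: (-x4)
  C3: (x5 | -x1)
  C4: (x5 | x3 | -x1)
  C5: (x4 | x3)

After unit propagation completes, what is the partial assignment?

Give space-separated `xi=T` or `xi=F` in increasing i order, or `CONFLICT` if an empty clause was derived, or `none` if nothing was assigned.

Answer: x1=F x3=T x4=F x5=F

Derivation:
unit clause [-5] forces x5=F; simplify:
  drop 5 from [5, -1] -> [-1]
  drop 5 from [5, 3, -1] -> [3, -1]
  satisfied 1 clause(s); 4 remain; assigned so far: [5]
unit clause [-4] forces x4=F; simplify:
  drop 4 from [4, 3] -> [3]
  satisfied 1 clause(s); 3 remain; assigned so far: [4, 5]
unit clause [-1] forces x1=F; simplify:
  satisfied 2 clause(s); 1 remain; assigned so far: [1, 4, 5]
unit clause [3] forces x3=T; simplify:
  satisfied 1 clause(s); 0 remain; assigned so far: [1, 3, 4, 5]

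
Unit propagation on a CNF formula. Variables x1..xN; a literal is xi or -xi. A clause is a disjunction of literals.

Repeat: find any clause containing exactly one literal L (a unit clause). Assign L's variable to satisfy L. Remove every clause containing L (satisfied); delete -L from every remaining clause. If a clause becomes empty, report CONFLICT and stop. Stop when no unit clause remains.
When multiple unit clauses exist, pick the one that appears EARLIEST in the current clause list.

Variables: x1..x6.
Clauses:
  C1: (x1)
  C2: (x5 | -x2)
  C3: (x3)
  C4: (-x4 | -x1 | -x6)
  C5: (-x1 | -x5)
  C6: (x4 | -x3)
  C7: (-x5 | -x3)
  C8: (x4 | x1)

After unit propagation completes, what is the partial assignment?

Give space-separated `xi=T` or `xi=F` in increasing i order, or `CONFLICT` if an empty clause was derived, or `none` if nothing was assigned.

unit clause [1] forces x1=T; simplify:
  drop -1 from [-4, -1, -6] -> [-4, -6]
  drop -1 from [-1, -5] -> [-5]
  satisfied 2 clause(s); 6 remain; assigned so far: [1]
unit clause [3] forces x3=T; simplify:
  drop -3 from [4, -3] -> [4]
  drop -3 from [-5, -3] -> [-5]
  satisfied 1 clause(s); 5 remain; assigned so far: [1, 3]
unit clause [-5] forces x5=F; simplify:
  drop 5 from [5, -2] -> [-2]
  satisfied 2 clause(s); 3 remain; assigned so far: [1, 3, 5]
unit clause [-2] forces x2=F; simplify:
  satisfied 1 clause(s); 2 remain; assigned so far: [1, 2, 3, 5]
unit clause [4] forces x4=T; simplify:
  drop -4 from [-4, -6] -> [-6]
  satisfied 1 clause(s); 1 remain; assigned so far: [1, 2, 3, 4, 5]
unit clause [-6] forces x6=F; simplify:
  satisfied 1 clause(s); 0 remain; assigned so far: [1, 2, 3, 4, 5, 6]

Answer: x1=T x2=F x3=T x4=T x5=F x6=F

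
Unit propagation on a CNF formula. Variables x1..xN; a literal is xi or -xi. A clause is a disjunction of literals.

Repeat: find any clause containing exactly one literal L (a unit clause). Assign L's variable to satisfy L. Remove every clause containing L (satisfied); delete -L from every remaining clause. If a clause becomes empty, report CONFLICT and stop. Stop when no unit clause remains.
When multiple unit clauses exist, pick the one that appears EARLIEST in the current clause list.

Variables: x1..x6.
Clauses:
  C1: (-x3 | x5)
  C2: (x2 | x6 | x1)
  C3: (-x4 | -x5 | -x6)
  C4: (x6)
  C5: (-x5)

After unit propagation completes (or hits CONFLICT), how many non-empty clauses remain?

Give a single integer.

Answer: 0

Derivation:
unit clause [6] forces x6=T; simplify:
  drop -6 from [-4, -5, -6] -> [-4, -5]
  satisfied 2 clause(s); 3 remain; assigned so far: [6]
unit clause [-5] forces x5=F; simplify:
  drop 5 from [-3, 5] -> [-3]
  satisfied 2 clause(s); 1 remain; assigned so far: [5, 6]
unit clause [-3] forces x3=F; simplify:
  satisfied 1 clause(s); 0 remain; assigned so far: [3, 5, 6]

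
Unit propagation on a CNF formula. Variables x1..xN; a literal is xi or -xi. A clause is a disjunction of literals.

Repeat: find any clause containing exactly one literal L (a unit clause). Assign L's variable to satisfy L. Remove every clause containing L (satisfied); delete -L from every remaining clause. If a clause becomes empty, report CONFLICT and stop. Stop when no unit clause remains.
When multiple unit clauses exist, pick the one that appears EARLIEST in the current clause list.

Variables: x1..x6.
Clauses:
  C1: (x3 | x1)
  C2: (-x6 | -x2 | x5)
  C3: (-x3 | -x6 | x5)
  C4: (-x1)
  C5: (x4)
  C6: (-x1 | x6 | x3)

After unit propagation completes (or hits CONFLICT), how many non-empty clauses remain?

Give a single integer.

Answer: 2

Derivation:
unit clause [-1] forces x1=F; simplify:
  drop 1 from [3, 1] -> [3]
  satisfied 2 clause(s); 4 remain; assigned so far: [1]
unit clause [3] forces x3=T; simplify:
  drop -3 from [-3, -6, 5] -> [-6, 5]
  satisfied 1 clause(s); 3 remain; assigned so far: [1, 3]
unit clause [4] forces x4=T; simplify:
  satisfied 1 clause(s); 2 remain; assigned so far: [1, 3, 4]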